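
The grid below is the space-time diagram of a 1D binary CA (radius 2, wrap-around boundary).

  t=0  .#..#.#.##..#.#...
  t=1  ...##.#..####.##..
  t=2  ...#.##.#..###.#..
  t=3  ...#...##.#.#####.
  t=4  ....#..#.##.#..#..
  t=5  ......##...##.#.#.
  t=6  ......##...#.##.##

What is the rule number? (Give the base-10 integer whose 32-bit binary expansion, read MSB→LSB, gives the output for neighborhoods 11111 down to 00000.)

1857835360

  nb #####: next=.  (t=3,i=14, bit31=0)
  nb ####.: next=#  (t=1,i=11, bit30=1)
  nb ###.#: next=#  (t=1,i=12, bit29=1)
  nb ###..: next=.  (t=3,i=16, bit28=0)
  nb ##.##: next=#  (t=1,i=13, bit27=1)
  nb ##.#.: next=#  (t=1,i=5, bit26=1)
  nb ##..#: next=#  (t=0,i=10, bit25=1)
  nb ##...: next=.  (t=1,i=16, bit24=0)
  nb #.###: next=#  (t=3,i=12, bit23=1)
  nb #.##.: next=.  (t=0,i=8, bit22=0)
  nb #.#.#: next=#  (t=0,i=6, bit21=1)
  nb #.#..: next=#  (t=0,i=14, bit20=1)
  nb #..##: next=#  (t=1,i=8, bit19=1)
  nb #..#.: next=#  (t=0,i=3, bit18=1)
  nb #...#: next=.  (t=3,i=5, bit17=0)
  nb #....: next=.  (t=0,i=16, bit16=0)
  nb .####: next=.  (t=1,i=10, bit15=0)
  nb .###.: next=#  (t=2,i=12, bit14=1)
  nb .##.#: next=.  (t=1,i=4, bit13=0)
  nb .##..: next=#  (t=0,i=9, bit12=1)
  nb .#.##: next=.  (t=0,i=7, bit11=0)
  nb .#.#.: next=.  (t=0,i=5, bit10=0)
  nb .#..#: next=.  (t=0,i=2, bit9=0)
  nb .#...: next=#  (t=0,i=15, bit8=1)
  nb ..###: next=.  (t=1,i=9, bit7=0)
  nb ..##.: next=#  (t=1,i=3, bit6=1)
  nb ..#.#: next=#  (t=0,i=4, bit5=1)
  nb ..#..: next=.  (t=0,i=1, bit4=0)
  nb ...##: next=.  (t=1,i=2, bit3=0)
  nb ...#.: next=.  (t=0,i=0, bit2=0)
  nb ....#: next=.  (t=0,i=17, bit1=0)
  nb .....: next=.  (t=1,i=0, bit0=0)
  bits 01101110101111000101000101100000 = 1857835360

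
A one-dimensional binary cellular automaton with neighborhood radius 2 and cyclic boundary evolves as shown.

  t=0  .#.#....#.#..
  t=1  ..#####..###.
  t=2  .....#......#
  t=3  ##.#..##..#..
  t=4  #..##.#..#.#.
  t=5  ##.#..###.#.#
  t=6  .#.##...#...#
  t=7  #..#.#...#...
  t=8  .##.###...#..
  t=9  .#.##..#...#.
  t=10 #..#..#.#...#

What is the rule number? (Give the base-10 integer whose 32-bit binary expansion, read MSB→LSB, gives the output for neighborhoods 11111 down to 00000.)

1775568706

  ##### -> .   bit 31 = 0  t=1,i=4
  ####. -> #   bit 30 = 1  t=1,i=5
  ###.# -> #   bit 29 = 1  t=5,i=1
  ###.. -> .   bit 28 = 0  t=1,i=6
  ##.## -> #   bit 27 = 1  t=8,i=3
  ##.#. -> .   bit 26 = 0  t=3,i=2
  ##..# -> .   bit 25 = 0  t=1,i=7
  ##... -> #   bit 24 = 1  t=1,i=12
  #.### -> #   bit 23 = 1  t=5,i=12
  #.##. -> #   bit 22 = 1  t=6,i=3
  #.#.# -> .   bit 21 = 0  t=4,i=11
  #.#.. -> #   bit 20 = 1  t=0,i=3
  #..## -> .   bit 19 = 0  t=1,i=8
  #..#. -> #   bit 18 = 1  t=3,i=9
  #...# -> .   bit 17 = 0  t=0,i=12
  #.... -> #   bit 16 = 1  t=0,i=5
  .#### -> .   bit 15 = 0  t=1,i=3
  .###. -> .   bit 14 = 0  t=1,i=10
  .##.# -> .   bit 13 = 0  t=3,i=1
  .##.. -> .   bit 12 = 0  t=3,i=7
  .#.## -> .   bit 11 = 0  t=5,i=11
  .#.#. -> #   bit 10 = 1  t=0,i=2
  .#..# -> #   bit 9 = 1  t=3,i=4
  .#... -> #   bit 8 = 1  t=0,i=4
  ..### -> .   bit 7 = 0  t=1,i=2
  ..##. -> #   bit 6 = 1  t=3,i=0
  ..#.# -> .   bit 5 = 0  t=0,i=1
  ..#.. -> .   bit 4 = 0  t=2,i=5
  ...## -> .   bit 3 = 0  t=1,i=1
  ...#. -> .   bit 2 = 0  t=0,i=0
  ....# -> #   bit 1 = 1  t=0,i=6
  ..... -> .   bit 0 = 0  t=2,i=2
  bits 01101001110101010000011101000010 = 1775568706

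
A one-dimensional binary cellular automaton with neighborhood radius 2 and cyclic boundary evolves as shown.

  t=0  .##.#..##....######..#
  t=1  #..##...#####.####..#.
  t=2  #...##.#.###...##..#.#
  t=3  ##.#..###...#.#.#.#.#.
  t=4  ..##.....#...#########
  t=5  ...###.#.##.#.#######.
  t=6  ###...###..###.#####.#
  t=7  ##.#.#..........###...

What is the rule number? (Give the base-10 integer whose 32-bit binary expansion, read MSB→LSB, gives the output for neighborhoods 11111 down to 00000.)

  [31] ##### => #  t=0,i=15
  [30] ####. => #  t=0,i=17
  [29] ###.# => .  t=1,i=12
  [28] ###.. => .  t=0,i=18
  [27] ##.## => .  t=1,i=13
  [26] ##.#. => #  t=0,i=3
  [25] ##..# => .  t=0,i=19
  [24] ##... => #  t=0,i=9
  [23] #.### => .  t=1,i=14
  [22] #.##. => .  t=0,i=1
  [21] #.#.# => #  t=2,i=7
  [20] #.#.. => #  t=0,i=4
  [19] #..## => .  t=0,i=6
  [18] #..#. => #  t=0,i=20
  [17] #...# => .  t=1,i=6
  [16] #.... => #  t=0,i=10
  [15] .#### => #  t=0,i=14
  [14] .###. => .  t=2,i=10
  [13] .##.# => .  t=0,i=2
  [12] .##.. => #  t=0,i=8
  [11] .#.## => #  t=0,i=0
  [10] .#.#. => #  t=1,i=21
  [9] .#..# => .  t=0,i=5
  [8] .#... => #  t=4,i=10
  [7] ..### => .  t=0,i=13
  [6] ..##. => .  t=0,i=7
  [5] ..#.# => .  t=0,i=21
  [4] ..#.. => #  t=4,i=9
  [3] ...## => #  t=0,i=12
  [2] ...#. => .  t=3,i=11
  [1] ....# => #  t=0,i=11
  [0] ..... => .  t=4,i=6
  bits 11000101001101011001110100011010 = 3308625178

3308625178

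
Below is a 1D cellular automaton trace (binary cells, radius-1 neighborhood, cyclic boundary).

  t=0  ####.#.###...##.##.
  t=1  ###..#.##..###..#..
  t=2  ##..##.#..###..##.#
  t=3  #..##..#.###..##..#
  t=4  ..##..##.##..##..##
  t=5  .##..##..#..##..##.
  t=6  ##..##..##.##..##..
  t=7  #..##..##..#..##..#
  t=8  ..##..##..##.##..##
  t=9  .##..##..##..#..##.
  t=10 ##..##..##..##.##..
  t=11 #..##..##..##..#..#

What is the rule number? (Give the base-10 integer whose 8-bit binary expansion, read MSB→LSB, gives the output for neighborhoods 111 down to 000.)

143

  ### -> #   bit 7 = 1  t=0,i=1
  ##. -> .   bit 6 = 0  t=0,i=3
  #.# -> .   bit 5 = 0  t=0,i=4
  #.. -> .   bit 4 = 0  t=0,i=10
  .## -> #   bit 3 = 1  t=0,i=0
  .#. -> #   bit 2 = 1  t=0,i=5
  ..# -> #   bit 1 = 1  t=0,i=12
  ... -> #   bit 0 = 1  t=0,i=11
  bits 10001111 = 143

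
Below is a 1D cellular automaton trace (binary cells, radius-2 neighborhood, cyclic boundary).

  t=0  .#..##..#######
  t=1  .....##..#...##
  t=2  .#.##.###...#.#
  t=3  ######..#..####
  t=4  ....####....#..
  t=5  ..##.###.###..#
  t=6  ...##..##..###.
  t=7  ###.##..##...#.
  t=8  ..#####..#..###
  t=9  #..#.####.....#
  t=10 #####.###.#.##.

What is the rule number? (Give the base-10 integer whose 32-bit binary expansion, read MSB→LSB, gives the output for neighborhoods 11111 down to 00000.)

  ##### -> .   bit 31 = 0  t=0,i=10
  ####. -> #   bit 30 = 1  t=0,i=13
  ###.# -> #   bit 29 = 1  t=0,i=14
  ###.. -> #   bit 28 = 1  t=2,i=8
  ##.## -> #   bit 27 = 1  t=2,i=5
  ##.#. -> .   bit 26 = 0  t=0,i=0
  ##..# -> #   bit 25 = 1  t=0,i=6
  ##... -> .   bit 24 = 0  t=1,i=0
  #.### -> .   bit 23 = 0  t=2,i=6
  #.##. -> #   bit 22 = 1  t=2,i=3
  #.#.# -> #   bit 21 = 1  t=2,i=1
  #.#.. -> .   bit 20 = 0  t=0,i=1
  #..## -> .   bit 19 = 0  t=0,i=3
  #..#. -> #   bit 18 = 1  t=1,i=8
  #...# -> .   bit 17 = 0  t=1,i=11
  #.... -> #   bit 16 = 1  t=1,i=1
  .#### -> #   bit 15 = 1  t=0,i=9
  .###. -> .   bit 14 = 0  t=2,i=7
  .##.# -> #   bit 13 = 1  t=2,i=4
  .##.. -> #   bit 12 = 1  t=0,i=5
  .#.## -> #   bit 11 = 1  t=2,i=2
  .#.#. -> #   bit 10 = 1  t=2,i=0
  .#..# -> .   bit 9 = 0  t=0,i=2
  .#... -> .   bit 8 = 0  t=1,i=10
  ..### -> .   bit 7 = 0  t=0,i=8
  ..##. -> .   bit 6 = 0  t=0,i=4
  ..#.# -> #   bit 5 = 1  t=2,i=12
  ..#.. -> .   bit 4 = 0  t=1,i=9
  ...## -> #   bit 3 = 1  t=1,i=4
  ...#. -> #   bit 2 = 1  t=2,i=11
  ....# -> #   bit 1 = 1  t=1,i=3
  ..... -> .   bit 0 = 0  t=1,i=2
  bits 01111010011001011011110000101110 = 2053487662

2053487662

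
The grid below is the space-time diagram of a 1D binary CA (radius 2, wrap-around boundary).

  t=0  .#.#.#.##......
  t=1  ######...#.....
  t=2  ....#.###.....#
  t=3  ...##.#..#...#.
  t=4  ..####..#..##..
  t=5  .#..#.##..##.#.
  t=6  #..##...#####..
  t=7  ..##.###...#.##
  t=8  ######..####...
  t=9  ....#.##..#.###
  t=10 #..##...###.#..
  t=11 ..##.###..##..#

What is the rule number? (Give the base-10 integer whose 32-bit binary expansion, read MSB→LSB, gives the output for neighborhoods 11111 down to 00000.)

1873683564

  ##### -> .   bit 31 = 0  t=1,i=2
  ####. -> #   bit 30 = 1  t=1,i=4
  ###.# -> #   bit 29 = 1  t=10,i=10
  ###.. -> .   bit 28 = 0  t=1,i=5
  ##.## -> #   bit 27 = 1  t=7,i=4
  ##.#. -> #   bit 26 = 1  t=3,i=5
  ##..# -> #   bit 25 = 1  t=4,i=6
  ##... -> #   bit 24 = 1  t=0,i=9
  #.### -> #   bit 23 = 1  t=2,i=6
  #.##. -> .   bit 22 = 0  t=0,i=7
  #.#.# -> #   bit 21 = 1  t=0,i=3
  #.#.. -> .   bit 20 = 0  t=3,i=6
  #..## -> #   bit 19 = 1  t=4,i=10
  #..#. -> #   bit 18 = 1  t=3,i=8
  #...# -> #   bit 17 = 1  t=1,i=7
  #.... -> .   bit 16 = 0  t=0,i=10
  .#### -> .   bit 15 = 0  t=1,i=1
  .###. -> .   bit 14 = 0  t=2,i=7
  .##.# -> #   bit 13 = 1  t=3,i=4
  .##.. -> .   bit 12 = 0  t=0,i=8
  .#.## -> .   bit 11 = 0  t=0,i=6
  .#.#. -> #   bit 10 = 1  t=0,i=2
  .#..# -> .   bit 9 = 0  t=3,i=7
  .#... -> .   bit 8 = 0  t=1,i=10
  ..### -> .   bit 7 = 0  t=1,i=0
  ..##. -> #   bit 6 = 1  t=3,i=3
  ..#.# -> #   bit 5 = 1  t=0,i=1
  ..#.. -> .   bit 4 = 0  t=1,i=9
  ...## -> #   bit 3 = 1  t=1,i=14
  ...#. -> #   bit 2 = 1  t=0,i=0
  ....# -> .   bit 1 = 0  t=0,i=14
  ..... -> .   bit 0 = 0  t=0,i=11
  bits 01101111101011100010010001101100 = 1873683564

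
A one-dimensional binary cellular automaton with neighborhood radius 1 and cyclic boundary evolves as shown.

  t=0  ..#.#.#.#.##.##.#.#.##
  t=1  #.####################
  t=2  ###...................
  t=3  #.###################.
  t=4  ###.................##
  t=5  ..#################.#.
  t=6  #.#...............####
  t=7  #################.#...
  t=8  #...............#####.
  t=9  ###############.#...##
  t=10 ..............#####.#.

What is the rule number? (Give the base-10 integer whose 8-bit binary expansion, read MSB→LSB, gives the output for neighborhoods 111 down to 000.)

125

  [7] ### => .  t=1,i=3
  [6] ##. => #  t=0,i=11
  [5] #.# => #  t=0,i=3
  [4] #.. => #  t=0,i=0
  [3] .## => #  t=0,i=10
  [2] .#. => #  t=0,i=2
  [1] ..# => .  t=0,i=1
  [0] ... => #  t=2,i=4
  bits 01111101 = 125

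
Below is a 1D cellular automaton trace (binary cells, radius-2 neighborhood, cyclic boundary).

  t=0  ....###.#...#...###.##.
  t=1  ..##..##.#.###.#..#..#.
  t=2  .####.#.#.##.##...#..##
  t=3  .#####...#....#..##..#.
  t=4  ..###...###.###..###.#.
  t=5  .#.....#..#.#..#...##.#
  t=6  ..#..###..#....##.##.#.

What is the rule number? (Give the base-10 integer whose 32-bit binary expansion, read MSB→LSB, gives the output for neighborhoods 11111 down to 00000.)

3867187582

  ##### -> #   bit 31 = 1  t=3,i=3
  ####. -> #   bit 30 = 1  t=2,i=3
  ###.# -> #   bit 29 = 1  t=0,i=6
  ###.. -> .   bit 28 = 0  t=3,i=5
  ##.## -> .   bit 27 = 0  t=0,i=19
  ##.#. -> #   bit 26 = 1  t=0,i=7
  ##..# -> #   bit 25 = 1  t=1,i=4
  ##... -> .   bit 24 = 0  t=0,i=22
  #.### -> #   bit 23 = 1  t=1,i=11
  #.##. -> .   bit 22 = 0  t=0,i=20
  #.#.# -> .   bit 21 = 0  t=1,i=9
  #.#.. -> .   bit 20 = 0  t=0,i=8
  #..## -> .   bit 19 = 0  t=1,i=5
  #..#. -> .   bit 18 = 0  t=1,i=17
  #...# -> .   bit 17 = 0  t=0,i=10
  #.... -> .   bit 16 = 0  t=0,i=0
  .#### -> #   bit 15 = 1  t=2,i=2
  .###. -> .   bit 14 = 0  t=0,i=5
  .##.# -> .   bit 13 = 0  t=1,i=7
  .##.. -> #   bit 12 = 1  t=0,i=21
  .#.## -> #   bit 11 = 1  t=1,i=10
  .#.#. -> .   bit 10 = 0  t=2,i=7
  .#..# -> .   bit 9 = 0  t=1,i=16
  .#... -> #   bit 8 = 1  t=0,i=9
  ..### -> .   bit 7 = 0  t=0,i=4
  ..##. -> #   bit 6 = 1  t=1,i=2
  ..#.# -> #   bit 5 = 1  t=5,i=10
  ..#.. -> #   bit 4 = 1  t=0,i=12
  ...## -> #   bit 3 = 1  t=0,i=3
  ...#. -> #   bit 2 = 1  t=0,i=11
  ....# -> #   bit 1 = 1  t=0,i=2
  ..... -> .   bit 0 = 0  t=0,i=1
  bits 11100110100000001001100101111110 = 3867187582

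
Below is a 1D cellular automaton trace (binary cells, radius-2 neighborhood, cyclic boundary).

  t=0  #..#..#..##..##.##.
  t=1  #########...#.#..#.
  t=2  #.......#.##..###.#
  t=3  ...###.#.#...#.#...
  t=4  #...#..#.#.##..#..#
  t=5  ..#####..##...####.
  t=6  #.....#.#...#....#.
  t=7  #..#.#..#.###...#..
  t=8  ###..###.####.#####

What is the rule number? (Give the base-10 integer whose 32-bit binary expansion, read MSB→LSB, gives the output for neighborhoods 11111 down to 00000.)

280914453

  ##### -> .   bit 31 = 0  t=1,i=2
  ####. -> .   bit 30 = 0  t=1,i=7
  ###.# -> .   bit 29 = 0  t=2,i=16
  ###.. -> #   bit 28 = 1  t=1,i=8
  ##.## -> .   bit 27 = 0  t=0,i=15
  ##.#. -> .   bit 26 = 0  t=0,i=18
  ##..# -> .   bit 25 = 0  t=0,i=11
  ##... -> .   bit 24 = 0  t=1,i=9
  #.### -> #   bit 23 = 1  t=1,i=0
  #.##. -> .   bit 22 = 0  t=0,i=16
  #.#.# -> #   bit 21 = 1  t=3,i=7
  #.#.. -> #   bit 20 = 1  t=0,i=0
  #..## -> #   bit 19 = 1  t=0,i=8
  #..#. -> #   bit 18 = 1  t=0,i=2
  #...# -> #   bit 17 = 1  t=1,i=10
  #.... -> .   bit 16 = 0  t=2,i=2
  .#### -> .   bit 15 = 0  t=1,i=1
  .###. -> #   bit 14 = 1  t=2,i=15
  .##.# -> #   bit 13 = 1  t=0,i=14
  .##.. -> .   bit 12 = 0  t=0,i=10
  .#.## -> #   bit 11 = 1  t=1,i=18
  .#.#. -> .   bit 10 = 0  t=1,i=13
  .#..# -> #   bit 9 = 1  t=0,i=1
  .#... -> .   bit 8 = 0  t=3,i=10
  ..### -> .   bit 7 = 0  t=2,i=14
  ..##. -> .   bit 6 = 0  t=0,i=9
  ..#.# -> .   bit 5 = 0  t=1,i=12
  ..#.. -> #   bit 4 = 1  t=0,i=3
  ...## -> .   bit 3 = 0  t=3,i=2
  ...#. -> #   bit 2 = 1  t=1,i=11
  ....# -> .   bit 1 = 0  t=2,i=6
  ..... -> #   bit 0 = 1  t=2,i=3
  bits 00010000101111100110101000010101 = 280914453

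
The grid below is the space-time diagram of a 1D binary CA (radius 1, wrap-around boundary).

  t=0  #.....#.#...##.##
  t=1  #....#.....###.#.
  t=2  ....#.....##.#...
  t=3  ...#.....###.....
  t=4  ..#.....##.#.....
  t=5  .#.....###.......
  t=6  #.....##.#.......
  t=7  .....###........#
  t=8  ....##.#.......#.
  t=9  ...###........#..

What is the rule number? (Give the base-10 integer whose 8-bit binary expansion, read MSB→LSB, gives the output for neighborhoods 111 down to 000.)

74

  [7] ### => .  t=0,i=16
  [6] ##. => #  t=0,i=0
  [5] #.# => .  t=0,i=7
  [4] #.. => .  t=0,i=1
  [3] .## => #  t=0,i=12
  [2] .#. => .  t=0,i=6
  [1] ..# => #  t=0,i=5
  [0] ... => .  t=0,i=2
  bits 01001010 = 74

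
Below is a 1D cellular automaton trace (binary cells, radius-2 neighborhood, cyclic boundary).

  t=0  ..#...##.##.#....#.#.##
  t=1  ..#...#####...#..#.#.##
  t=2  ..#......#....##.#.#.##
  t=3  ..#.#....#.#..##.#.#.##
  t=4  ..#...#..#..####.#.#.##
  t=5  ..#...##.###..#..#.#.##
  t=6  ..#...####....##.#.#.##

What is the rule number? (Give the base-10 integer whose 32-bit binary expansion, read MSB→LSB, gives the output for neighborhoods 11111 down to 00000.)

  [31] ##### => .  t=1,i=8
  [30] ####. => #  t=1,i=9
  [29] ###.# => .  t=4,i=15
  [28] ###.. => .  t=1,i=10
  [27] ##.## => #  t=0,i=8
  [26] ##.#. => .  t=0,i=11
  [25] ##..# => .  t=0,i=0
  [24] ##... => .  t=1,i=11
  [23] #.### => #  t=5,i=9
  [22] #.##. => #  t=0,i=9
  [21] #.#.# => #  t=0,i=19
  [20] #.#.. => .  t=0,i=12
  [19] #..## => #  t=3,i=13
  [18] #..#. => .  t=0,i=1
  [17] #...# => .  t=0,i=4
  [16] #.... => #  t=0,i=14
  [15] .#### => .  t=1,i=7
  [14] .###. => .  t=5,i=10
  [13] .##.# => #  t=0,i=7
  [12] .##.. => #  t=0,i=22
  [11] .#.## => .  t=0,i=20
  [10] .#.#. => .  t=0,i=18
  [9] .#..# => #  t=1,i=15
  [8] .#... => .  t=0,i=3
  [7] ..### => .  t=1,i=6
  [6] ..##. => #  t=0,i=6
  [5] ..#.# => #  t=0,i=17
  [4] ..#.. => #  t=0,i=2
  [3] ...## => .  t=0,i=5
  [2] ...#. => .  t=0,i=16
  [1] ....# => .  t=0,i=15
  [0] ..... => .  t=2,i=5
  bits 01001000111010010011001001110000 = 1223242352

1223242352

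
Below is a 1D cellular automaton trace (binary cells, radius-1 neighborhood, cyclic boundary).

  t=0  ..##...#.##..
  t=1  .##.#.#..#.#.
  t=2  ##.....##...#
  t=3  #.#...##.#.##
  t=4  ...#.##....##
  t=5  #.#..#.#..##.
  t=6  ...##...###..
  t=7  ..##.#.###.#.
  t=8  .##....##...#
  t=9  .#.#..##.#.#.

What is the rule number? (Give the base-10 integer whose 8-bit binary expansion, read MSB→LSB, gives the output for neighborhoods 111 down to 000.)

154

  [7] ### => #  t=2,i=0
  [6] ##. => .  t=0,i=3
  [5] #.# => .  t=0,i=8
  [4] #.. => #  t=0,i=4
  [3] .## => #  t=0,i=2
  [2] .#. => .  t=0,i=7
  [1] ..# => #  t=0,i=1
  [0] ... => .  t=0,i=0
  bits 10011010 = 154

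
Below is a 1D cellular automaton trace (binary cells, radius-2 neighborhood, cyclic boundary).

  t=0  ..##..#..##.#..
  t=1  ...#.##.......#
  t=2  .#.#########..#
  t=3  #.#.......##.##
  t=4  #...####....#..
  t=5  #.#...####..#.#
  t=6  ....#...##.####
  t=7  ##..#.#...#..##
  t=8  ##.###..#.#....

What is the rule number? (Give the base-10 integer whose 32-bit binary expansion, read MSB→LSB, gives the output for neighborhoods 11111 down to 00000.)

2034703409

  [31] ##### => .  t=2,i=5
  [30] ####. => #  t=2,i=10
  [29] ###.# => #  t=3,i=0
  [28] ###.. => #  t=2,i=11
  [27] ##.## => #  t=3,i=12
  [26] ##.#. => .  t=0,i=11
  [25] ##..# => .  t=0,i=4
  [24] ##... => #  t=1,i=7
  [23] #.### => .  t=2,i=3
  [22] #.##. => #  t=1,i=5
  [21] #.#.# => .  t=2,i=1
  [20] #.#.. => .  t=0,i=12
  [19] #..## => .  t=0,i=8
  [18] #..#. => #  t=0,i=5
  [17] #...# => #  t=1,i=1
  [16] #.... => #  t=0,i=14
  [15] .#### => .  t=2,i=4
  [14] .###. => .  t=3,i=14
  [13] .##.# => .  t=0,i=10
  [12] .##.. => #  t=0,i=3
  [11] .#.## => #  t=1,i=4
  [10] .#.#. => #  t=2,i=0
  [9] .#..# => .  t=0,i=7
  [8] .#... => .  t=0,i=13
  [7] ..### => .  t=4,i=4
  [6] ..##. => .  t=0,i=2
  [5] ..#.# => #  t=1,i=3
  [4] ..#.. => #  t=0,i=6
  [3] ...## => .  t=0,i=1
  [2] ...#. => .  t=1,i=2
  [1] ....# => .  t=0,i=0
  [0] ..... => #  t=1,i=9
  bits 01111001010001110001110000110001 = 2034703409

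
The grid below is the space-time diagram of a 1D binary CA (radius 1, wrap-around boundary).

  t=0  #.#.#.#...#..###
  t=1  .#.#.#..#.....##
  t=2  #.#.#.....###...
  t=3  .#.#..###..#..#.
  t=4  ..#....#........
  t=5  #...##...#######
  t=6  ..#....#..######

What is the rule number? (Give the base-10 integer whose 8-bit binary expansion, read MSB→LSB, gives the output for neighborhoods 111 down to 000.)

  ###|#  b7=1 t=0,i=14
  ##.|.  b6=0 t=0,i=0
  #.#|#  b5=1 t=0,i=1
  #..|.  b4=0 t=0,i=7
  .##|.  b3=0 t=0,i=13
  .#.|.  b2=0 t=0,i=2
  ..#|.  b1=0 t=0,i=9
  ...|#  b0=1 t=0,i=8
  bits 10100001 = 161

161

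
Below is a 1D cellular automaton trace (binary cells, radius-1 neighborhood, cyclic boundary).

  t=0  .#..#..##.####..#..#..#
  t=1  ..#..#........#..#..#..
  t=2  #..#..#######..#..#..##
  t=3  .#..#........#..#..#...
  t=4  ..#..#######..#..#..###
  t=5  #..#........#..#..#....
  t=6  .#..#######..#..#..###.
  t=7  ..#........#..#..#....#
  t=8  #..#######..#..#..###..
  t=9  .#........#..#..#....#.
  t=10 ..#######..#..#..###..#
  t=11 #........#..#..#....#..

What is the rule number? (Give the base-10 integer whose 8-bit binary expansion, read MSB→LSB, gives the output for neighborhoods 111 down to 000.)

17

  [7] ### => .  t=0,i=11
  [6] ##. => .  t=0,i=8
  [5] #.# => .  t=0,i=0
  [4] #.. => #  t=0,i=2
  [3] .## => .  t=0,i=7
  [2] .#. => .  t=0,i=1
  [1] ..# => .  t=0,i=3
  [0] ... => #  t=1,i=0
  bits 00010001 = 17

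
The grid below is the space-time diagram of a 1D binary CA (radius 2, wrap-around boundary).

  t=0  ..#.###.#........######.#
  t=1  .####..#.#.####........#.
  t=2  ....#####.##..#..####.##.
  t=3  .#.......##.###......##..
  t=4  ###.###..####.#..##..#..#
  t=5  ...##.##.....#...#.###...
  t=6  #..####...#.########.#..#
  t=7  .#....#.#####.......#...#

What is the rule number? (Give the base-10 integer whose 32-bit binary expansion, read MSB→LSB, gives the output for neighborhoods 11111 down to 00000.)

  nb #####: next=.  (t=0,i=19, bit31=0)
  nb ####.: next=.  (t=0,i=21, bit30=0)
  nb ###.#: next=.  (t=0,i=6, bit29=0)
  nb ###..: next=#  (t=1,i=4, bit28=1)
  nb ##.##: next=#  (t=2,i=9, bit27=1)
  nb ##.#.: next=#  (t=0,i=7, bit26=1)
  nb ##..#: next=#  (t=1,i=5, bit25=1)
  nb ##...: next=.  (t=1,i=15, bit24=0)
  nb #.###: next=#  (t=0,i=4, bit23=1)
  nb #.##.: next=#  (t=2,i=10, bit22=1)
  nb #.#.#: next=.  (t=1,i=9, bit21=0)
  nb #.#..: next=.  (t=0,i=8, bit20=0)
  nb #..##: next=.  (t=1,i=0, bit19=0)
  nb #..#.: next=#  (t=0,i=1, bit18=1)
  nb #...#: next=#  (t=3,i=24, bit17=1)
  nb #....: next=.  (t=0,i=10, bit16=0)
  nb .####: next=.  (t=0,i=18, bit15=0)
  nb .###.: next=.  (t=0,i=5, bit14=0)
  nb .##.#: next=#  (t=3,i=10, bit13=1)
  nb .##..: next=.  (t=2,i=11, bit12=0)
  nb .#.##: next=#  (t=0,i=3, bit11=1)
  nb .#.#.: next=#  (t=1,i=8, bit10=1)
  nb .#..#: next=.  (t=0,i=0, bit9=0)
  nb .#...: next=#  (t=0,i=9, bit8=1)
  nb ..###: next=.  (t=0,i=17, bit7=0)
  nb ..##.: next=#  (t=3,i=9, bit6=1)
  nb ..#.#: next=#  (t=0,i=2, bit5=1)
  nb ..#..: next=#  (t=1,i=23, bit4=1)
  nb ...##: next=.  (t=0,i=16, bit3=0)
  nb ...#.: next=#  (t=1,i=22, bit2=1)
  nb ....#: next=.  (t=0,i=15, bit1=0)
  nb .....: next=#  (t=0,i=11, bit0=1)
  bits 00011110110001100010110101110101 = 516304245

516304245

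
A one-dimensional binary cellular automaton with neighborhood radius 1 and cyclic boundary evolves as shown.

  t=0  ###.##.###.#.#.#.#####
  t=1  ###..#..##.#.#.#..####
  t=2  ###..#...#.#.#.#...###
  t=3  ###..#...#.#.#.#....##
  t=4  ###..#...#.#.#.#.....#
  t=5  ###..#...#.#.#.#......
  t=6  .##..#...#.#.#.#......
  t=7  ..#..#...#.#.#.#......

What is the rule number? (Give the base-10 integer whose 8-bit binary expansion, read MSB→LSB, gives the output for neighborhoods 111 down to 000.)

196

  ### -> #   bit 7 = 1  t=0,i=0
  ##. -> #   bit 6 = 1  t=0,i=2
  #.# -> .   bit 5 = 0  t=0,i=3
  #.. -> .   bit 4 = 0  t=1,i=3
  .## -> .   bit 3 = 0  t=0,i=4
  .#. -> #   bit 2 = 1  t=0,i=11
  ..# -> .   bit 1 = 0  t=1,i=4
  ... -> .   bit 0 = 0  t=2,i=7
  bits 11000100 = 196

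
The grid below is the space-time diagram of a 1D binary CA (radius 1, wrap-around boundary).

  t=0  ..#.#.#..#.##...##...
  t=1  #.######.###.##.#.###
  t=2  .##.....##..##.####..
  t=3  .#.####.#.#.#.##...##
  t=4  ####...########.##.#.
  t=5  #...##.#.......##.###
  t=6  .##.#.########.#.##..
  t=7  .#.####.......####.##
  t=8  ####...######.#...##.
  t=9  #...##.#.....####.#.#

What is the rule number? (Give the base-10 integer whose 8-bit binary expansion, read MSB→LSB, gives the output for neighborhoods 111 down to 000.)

61

  nb ###: next=.  (t=1,i=3, bit7=0)
  nb ##.: next=.  (t=0,i=12, bit6=0)
  nb #.#: next=#  (t=0,i=3, bit5=1)
  nb #..: next=#  (t=0,i=7, bit4=1)
  nb .##: next=#  (t=0,i=11, bit3=1)
  nb .#.: next=#  (t=0,i=2, bit2=1)
  nb ..#: next=.  (t=0,i=1, bit1=0)
  nb ...: next=#  (t=0,i=0, bit0=1)
  bits 00111101 = 61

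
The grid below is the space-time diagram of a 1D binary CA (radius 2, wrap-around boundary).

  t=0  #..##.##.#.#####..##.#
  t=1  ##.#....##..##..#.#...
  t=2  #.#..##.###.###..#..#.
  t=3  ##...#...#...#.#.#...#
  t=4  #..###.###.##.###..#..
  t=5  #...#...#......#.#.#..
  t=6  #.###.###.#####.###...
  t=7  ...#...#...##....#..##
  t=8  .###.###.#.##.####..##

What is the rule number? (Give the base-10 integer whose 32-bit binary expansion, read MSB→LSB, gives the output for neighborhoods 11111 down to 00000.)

  nb #####: next=#  (t=0,i=13, bit31=1)
  nb ####.: next=.  (t=0,i=14, bit30=0)
  nb ###.#: next=.  (t=2,i=10, bit29=0)
  nb ###..: next=.  (t=0,i=15, bit28=0)
  nb ##.##: next=.  (t=0,i=5, bit27=0)
  nb ##.#.: next=#  (t=0,i=8, bit26=1)
  nb ##..#: next=#  (t=0,i=1, bit25=1)
  nb ##...: next=.  (t=3,i=2, bit24=0)
  nb #.###: next=.  (t=0,i=11, bit23=0)
  nb #.##.: next=.  (t=0,i=6, bit22=0)
  nb #.#.#: next=#  (t=0,i=9, bit21=1)
  nb #.#..: next=.  (t=1,i=3, bit20=0)
  nb #..##: next=.  (t=0,i=2, bit19=0)
  nb #..#.: next=.  (t=1,i=15, bit18=0)
  nb #...#: next=#  (t=1,i=20, bit17=1)
  nb #....: next=#  (t=1,i=5, bit16=1)
  nb .####: next=#  (t=0,i=12, bit15=1)
  nb .###.: next=#  (t=2,i=9, bit14=1)
  nb .##.#: next=.  (t=0,i=4, bit13=0)
  nb .##..: next=#  (t=0,i=0, bit12=1)
  nb .#.##: next=.  (t=0,i=10, bit11=0)
  nb .#.#.: next=#  (t=1,i=17, bit10=1)
  nb .#..#: next=.  (t=2,i=3, bit9=0)
  nb .#...: next=.  (t=1,i=4, bit8=0)
  nb ..###: next=.  (t=3,i=21, bit7=0)
  nb ..##.: next=#  (t=0,i=3, bit6=1)
  nb ..#.#: next=.  (t=1,i=16, bit5=0)
  nb ..#..: next=#  (t=2,i=17, bit4=1)
  nb ...##: next=.  (t=1,i=7, bit3=0)
  nb ...#.: next=#  (t=3,i=4, bit2=1)
  nb ....#: next=#  (t=1,i=6, bit1=1)
  nb .....: next=#  (t=5,i=11, bit0=1)
  bits 10000110001000111101010001010111 = 2250495063

2250495063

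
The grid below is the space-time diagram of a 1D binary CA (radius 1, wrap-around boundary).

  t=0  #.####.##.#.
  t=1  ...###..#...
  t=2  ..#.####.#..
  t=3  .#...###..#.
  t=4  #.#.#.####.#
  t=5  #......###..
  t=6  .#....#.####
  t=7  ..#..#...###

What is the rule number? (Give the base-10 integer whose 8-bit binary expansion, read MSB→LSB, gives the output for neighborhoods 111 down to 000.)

210

  nb ###: next=#  (t=0,i=3, bit7=1)
  nb ##.: next=#  (t=0,i=5, bit6=1)
  nb #.#: next=.  (t=0,i=1, bit5=0)
  nb #..: next=#  (t=1,i=6, bit4=1)
  nb .##: next=.  (t=0,i=2, bit3=0)
  nb .#.: next=.  (t=0,i=0, bit2=0)
  nb ..#: next=#  (t=1,i=2, bit1=1)
  nb ...: next=.  (t=1,i=0, bit0=0)
  bits 11010010 = 210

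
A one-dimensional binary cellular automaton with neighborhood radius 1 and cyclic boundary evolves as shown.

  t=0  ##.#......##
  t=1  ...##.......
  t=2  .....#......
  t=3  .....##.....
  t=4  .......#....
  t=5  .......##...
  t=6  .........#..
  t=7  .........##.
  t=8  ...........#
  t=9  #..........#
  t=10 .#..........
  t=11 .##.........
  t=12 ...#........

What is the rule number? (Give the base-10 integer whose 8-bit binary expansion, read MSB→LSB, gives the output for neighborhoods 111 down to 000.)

  nb ###: next=.  (t=0,i=0, bit7=0)
  nb ##.: next=.  (t=0,i=1, bit6=0)
  nb #.#: next=.  (t=0,i=2, bit5=0)
  nb #..: next=#  (t=0,i=4, bit4=1)
  nb .##: next=.  (t=0,i=10, bit3=0)
  nb .#.: next=#  (t=0,i=3, bit2=1)
  nb ..#: next=.  (t=0,i=9, bit1=0)
  nb ...: next=.  (t=0,i=5, bit0=0)
  bits 00010100 = 20

20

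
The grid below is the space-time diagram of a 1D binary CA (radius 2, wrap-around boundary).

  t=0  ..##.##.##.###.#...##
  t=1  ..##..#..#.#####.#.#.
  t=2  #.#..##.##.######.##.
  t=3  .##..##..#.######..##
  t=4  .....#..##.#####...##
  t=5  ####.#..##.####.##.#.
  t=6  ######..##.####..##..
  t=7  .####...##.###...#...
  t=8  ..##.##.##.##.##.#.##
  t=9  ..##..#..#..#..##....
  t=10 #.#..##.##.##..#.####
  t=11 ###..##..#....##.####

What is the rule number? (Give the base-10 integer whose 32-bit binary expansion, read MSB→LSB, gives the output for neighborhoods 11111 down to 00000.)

3851936883

  #####|#  b31=1 t=1,i=13
  ####.|#  b30=1 t=1,i=14
  ###.#|#  b29=1 t=0,i=13
  ###..|.  b28=0 t=3,i=16
  ##.##|.  b27=0 t=0,i=4
  ##.#.|#  b26=1 t=0,i=14
  ##..#|.  b25=0 t=0,i=0
  ##...|#  b24=1 t=4,i=0
  #.###|#  b23=1 t=0,i=11
  #.##.|.  b22=0 t=0,i=5
  #.#.#|.  b21=0 t=1,i=17
  #.#..|#  b20=1 t=0,i=15
  #..##|.  b19=0 t=0,i=1
  #..#.|#  b18=1 t=1,i=5
  #...#|#  b17=1 t=0,i=17
  #....|#  b16=1 t=4,i=1
  .####|#  b15=1 t=1,i=12
  .###.|#  b14=1 t=0,i=12
  .##.#|#  b13=1 t=0,i=3
  .##..|.  b12=0 t=0,i=20
  .#.##|.  b11=0 t=1,i=10
  .#.#.|#  b10=1 t=1,i=18
  .#..#|.  b9=0 t=1,i=7
  .#...|.  b8=0 t=0,i=16
  ..###|.  b7=0 t=6,i=0
  ..##.|#  b6=1 t=0,i=2
  ..#.#|#  b5=1 t=1,i=9
  ..#..|#  b4=1 t=1,i=6
  ...##|.  b3=0 t=0,i=18
  ...#.|.  b2=0 t=4,i=4
  ....#|#  b1=1 t=4,i=3
  .....|#  b0=1 t=4,i=2
  bits 11100101100101111110010001110011 = 3851936883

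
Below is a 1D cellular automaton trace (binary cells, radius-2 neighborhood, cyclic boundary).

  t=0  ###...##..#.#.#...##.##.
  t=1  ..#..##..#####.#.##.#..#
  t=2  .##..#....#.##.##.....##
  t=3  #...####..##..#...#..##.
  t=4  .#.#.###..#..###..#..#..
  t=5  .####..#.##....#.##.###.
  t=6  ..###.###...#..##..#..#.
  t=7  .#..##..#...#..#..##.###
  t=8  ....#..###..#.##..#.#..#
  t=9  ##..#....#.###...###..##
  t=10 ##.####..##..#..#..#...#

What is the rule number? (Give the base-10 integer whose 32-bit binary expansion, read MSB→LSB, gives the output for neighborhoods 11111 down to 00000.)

  [31] ##### => .  t=1,i=11
  [30] ####. => #  t=1,i=12
  [29] ###.# => #  t=1,i=13
  [28] ###.. => #  t=0,i=2
  [27] ##.## => #  t=0,i=20
  [26] ##.#. => .  t=1,i=14
  [25] ##..# => .  t=0,i=8
  [24] ##... => .  t=0,i=3
  [23] #.### => .  t=0,i=0
  [22] #.##. => .  t=0,i=21
  [21] #.#.# => #  t=0,i=12
  [20] #.#.. => .  t=0,i=14
  [19] #..## => .  t=1,i=4
  [18] #..#. => #  t=0,i=9
  [17] #...# => .  t=0,i=4
  [16] #.... => #  t=2,i=7
  [15] .#### => #  t=1,i=10
  [14] .###. => .  t=0,i=1
  [13] .##.# => .  t=0,i=19
  [12] .##.. => .  t=0,i=7
  [11] .#.## => #  t=1,i=16
  [10] .#.#. => #  t=0,i=11
  [9] .#..# => .  t=1,i=0
  [8] .#... => #  t=0,i=15
  [7] ..### => .  t=1,i=9
  [6] ..##. => #  t=0,i=6
  [5] ..#.# => #  t=0,i=10
  [4] ..#.. => #  t=1,i=2
  [3] ...## => #  t=0,i=5
  [2] ...#. => .  t=2,i=9
  [1] ....# => .  t=2,i=8
  [0] ..... => .  t=2,i=19
  bits 01111000001001011000110101111000 = 2015726968

2015726968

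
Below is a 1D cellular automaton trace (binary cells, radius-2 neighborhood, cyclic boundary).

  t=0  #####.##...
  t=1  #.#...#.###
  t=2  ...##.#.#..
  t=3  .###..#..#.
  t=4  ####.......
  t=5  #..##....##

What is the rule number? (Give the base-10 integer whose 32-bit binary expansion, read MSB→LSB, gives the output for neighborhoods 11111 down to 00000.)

2448048618

  ##### -> #   bit 31 = 1  t=0,i=2
  ####. -> .   bit 30 = 0  t=0,i=3
  ###.# -> .   bit 29 = 0  t=0,i=4
  ###.. -> #   bit 28 = 1  t=3,i=3
  ##.## -> .   bit 27 = 0  t=0,i=5
  ##.#. -> .   bit 26 = 0  t=1,i=1
  ##..# -> .   bit 25 = 0  t=3,i=4
  ##... -> #   bit 24 = 1  t=0,i=8
  #.### -> #   bit 23 = 1  t=1,i=8
  #.##. -> #   bit 22 = 1  t=0,i=6
  #.#.# -> #   bit 21 = 1  t=2,i=6
  #.#.. -> .   bit 20 = 0  t=1,i=2
  #..## -> #   bit 19 = 1  t=3,i=0
  #..#. -> .   bit 18 = 0  t=3,i=5
  #...# -> #   bit 17 = 1  t=0,i=9
  #.... -> .   bit 16 = 0  t=2,i=10
  .#### -> .   bit 15 = 0  t=0,i=1
  .###. -> #   bit 14 = 1  t=3,i=2
  .##.# -> .   bit 13 = 0  t=2,i=4
  .##.. -> .   bit 12 = 0  t=0,i=7
  .#.## -> .   bit 11 = 0  t=1,i=7
  .#.#. -> .   bit 10 = 0  t=2,i=7
  .#..# -> .   bit 9 = 0  t=3,i=7
  .#... -> #   bit 8 = 1  t=1,i=3
  ..### -> #   bit 7 = 1  t=0,i=0
  ..##. -> #   bit 6 = 1  t=2,i=3
  ..#.# -> #   bit 5 = 1  t=1,i=6
  ..#.. -> .   bit 4 = 0  t=3,i=6
  ...## -> #   bit 3 = 1  t=0,i=10
  ...#. -> .   bit 2 = 0  t=1,i=5
  ....# -> #   bit 1 = 1  t=2,i=1
  ..... -> .   bit 0 = 0  t=2,i=0
  bits 10010001111010100100000111101010 = 2448048618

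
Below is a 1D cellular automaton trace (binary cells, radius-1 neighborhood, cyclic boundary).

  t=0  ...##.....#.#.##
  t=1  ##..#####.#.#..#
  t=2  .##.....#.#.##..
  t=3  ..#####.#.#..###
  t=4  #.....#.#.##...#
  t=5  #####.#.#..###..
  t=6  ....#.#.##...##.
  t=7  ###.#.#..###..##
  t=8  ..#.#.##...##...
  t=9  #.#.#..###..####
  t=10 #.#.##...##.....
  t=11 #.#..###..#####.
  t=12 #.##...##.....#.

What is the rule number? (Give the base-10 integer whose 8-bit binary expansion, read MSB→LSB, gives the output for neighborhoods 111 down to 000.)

  ### -> .   bit 7 = 0  t=1,i=0
  ##. -> #   bit 6 = 1  t=0,i=4
  #.# -> .   bit 5 = 0  t=0,i=11
  #.. -> #   bit 4 = 1  t=0,i=0
  .## -> .   bit 3 = 0  t=0,i=3
  .#. -> #   bit 2 = 1  t=0,i=10
  ..# -> .   bit 1 = 0  t=0,i=2
  ... -> #   bit 0 = 1  t=0,i=1
  bits 01010101 = 85

85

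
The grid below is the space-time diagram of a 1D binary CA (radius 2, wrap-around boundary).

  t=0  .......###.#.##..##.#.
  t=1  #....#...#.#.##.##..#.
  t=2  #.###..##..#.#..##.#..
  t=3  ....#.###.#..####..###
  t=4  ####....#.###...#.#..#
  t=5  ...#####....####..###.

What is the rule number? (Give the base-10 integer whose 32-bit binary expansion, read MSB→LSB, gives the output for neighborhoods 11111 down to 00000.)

  nb #####: next=.  (t=4,i=1, bit31=0)
  nb ####.: next=.  (t=3,i=15, bit30=0)
  nb ###.#: next=#  (t=0,i=9, bit29=1)
  nb ###..: next=#  (t=2,i=4, bit28=1)
  nb ##.##: next=.  (t=1,i=15, bit27=0)
  nb ##.#.: next=.  (t=0,i=10, bit26=0)
  nb ##..#: next=.  (t=0,i=15, bit25=0)
  nb ##...: next=#  (t=3,i=0, bit24=1)
  nb #.###: next=.  (t=2,i=2, bit23=0)
  nb #.##.: next=#  (t=0,i=13, bit22=1)
  nb #.#.#: next=#  (t=0,i=11, bit21=1)
  nb #.#..: next=#  (t=0,i=20, bit20=1)
  nb #..##: next=#  (t=0,i=16, bit19=1)
  nb #..#.: next=#  (t=1,i=19, bit18=1)
  nb #...#: next=#  (t=1,i=7, bit17=1)
  nb #....: next=#  (t=0,i=0, bit16=1)
  nb .####: next=.  (t=3,i=14, bit15=0)
  nb .###.: next=.  (t=0,i=8, bit14=0)
  nb .##.#: next=.  (t=0,i=18, bit13=0)
  nb .##..: next=#  (t=0,i=14, bit12=1)
  nb .#.##: next=.  (t=0,i=12, bit11=0)
  nb .#.#.: next=.  (t=1,i=10, bit10=0)
  nb .#..#: next=#  (t=2,i=14, bit9=1)
  nb .#...: next=.  (t=0,i=21, bit8=0)
  nb ..###: next=.  (t=0,i=7, bit7=0)
  nb ..##.: next=#  (t=0,i=17, bit6=1)
  nb ..#.#: next=.  (t=1,i=9, bit5=0)
  nb ..#..: next=.  (t=1,i=5, bit4=0)
  nb ...##: next=.  (t=0,i=6, bit3=0)
  nb ...#.: next=#  (t=1,i=4, bit2=1)
  nb ....#: next=#  (t=0,i=5, bit1=1)
  nb .....: next=.  (t=0,i=1, bit0=0)
  bits 00110001011111110001001001000110 = 830411334

830411334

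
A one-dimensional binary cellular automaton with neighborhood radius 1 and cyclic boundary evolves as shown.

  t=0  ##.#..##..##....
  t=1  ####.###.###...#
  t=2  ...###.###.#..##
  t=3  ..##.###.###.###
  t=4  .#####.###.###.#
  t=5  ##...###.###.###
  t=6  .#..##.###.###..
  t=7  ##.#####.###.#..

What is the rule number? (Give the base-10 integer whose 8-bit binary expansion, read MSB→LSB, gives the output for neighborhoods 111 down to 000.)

110

  [7] ### => .  t=1,i=0
  [6] ##. => #  t=0,i=1
  [5] #.# => #  t=0,i=2
  [4] #.. => .  t=0,i=4
  [3] .## => #  t=0,i=0
  [2] .#. => #  t=0,i=3
  [1] ..# => #  t=0,i=5
  [0] ... => .  t=0,i=13
  bits 01101110 = 110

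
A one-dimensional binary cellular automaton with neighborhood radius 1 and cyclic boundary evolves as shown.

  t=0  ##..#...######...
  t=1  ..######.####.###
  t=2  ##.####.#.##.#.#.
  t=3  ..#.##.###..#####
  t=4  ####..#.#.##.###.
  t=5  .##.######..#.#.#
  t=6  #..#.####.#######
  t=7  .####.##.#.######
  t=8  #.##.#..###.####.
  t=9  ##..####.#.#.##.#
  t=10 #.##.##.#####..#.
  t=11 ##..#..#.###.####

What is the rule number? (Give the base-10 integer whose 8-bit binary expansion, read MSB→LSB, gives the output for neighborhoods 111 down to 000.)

183

  ###|#  b7=1 t=0,i=9
  ##.|.  b6=0 t=0,i=1
  #.#|#  b5=1 t=1,i=8
  #..|#  b4=1 t=0,i=2
  .##|.  b3=0 t=0,i=0
  .#.|#  b2=1 t=0,i=4
  ..#|#  b1=1 t=0,i=3
  ...|#  b0=1 t=0,i=6
  bits 10110111 = 183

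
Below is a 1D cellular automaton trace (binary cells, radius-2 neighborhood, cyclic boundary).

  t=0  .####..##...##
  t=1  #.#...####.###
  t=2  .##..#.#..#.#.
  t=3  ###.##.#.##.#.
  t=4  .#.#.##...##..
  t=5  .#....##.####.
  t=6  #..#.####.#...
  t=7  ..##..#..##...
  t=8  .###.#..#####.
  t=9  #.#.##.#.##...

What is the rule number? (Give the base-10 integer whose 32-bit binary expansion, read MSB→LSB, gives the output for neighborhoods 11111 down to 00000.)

  ##### -> #   bit 31 = 1  t=8,i=10
  ####. -> .   bit 30 = 0  t=0,i=3
  ###.# -> .   bit 29 = 0  t=1,i=0
  ###.. -> .   bit 28 = 0  t=0,i=4
  ##.## -> #   bit 27 = 1  t=0,i=0
  ##.#. -> #   bit 26 = 1  t=1,i=1
  ##..# -> .   bit 25 = 0  t=0,i=5
  ##... -> #   bit 24 = 1  t=0,i=9
  #.### -> .   bit 23 = 0  t=0,i=1
  #.##. -> .   bit 22 = 0  t=3,i=4
  #.#.# -> .   bit 21 = 0  t=3,i=7
  #.#.. -> #   bit 20 = 1  t=1,i=2
  #..## -> #   bit 19 = 1  t=0,i=6
  #..#. -> #   bit 18 = 1  t=2,i=4
  #...# -> .   bit 17 = 0  t=0,i=10
  #.... -> #   bit 16 = 1  t=5,i=3
  .#### -> #   bit 15 = 1  t=0,i=2
  .###. -> #   bit 14 = 1  t=3,i=1
  .##.# -> #   bit 13 = 1  t=0,i=13
  .##.. -> #   bit 12 = 1  t=0,i=8
  .#.## -> .   bit 11 = 0  t=3,i=8
  .#.#. -> .   bit 10 = 0  t=2,i=6
  .#..# -> .   bit 9 = 0  t=2,i=8
  .#... -> .   bit 8 = 0  t=1,i=3
  ..### -> .   bit 7 = 0  t=1,i=6
  ..##. -> #   bit 6 = 1  t=0,i=7
  ..#.# -> #   bit 5 = 1  t=2,i=5
  ..#.. -> .   bit 4 = 0  t=5,i=1
  ...## -> #   bit 3 = 1  t=0,i=11
  ...#. -> .   bit 2 = 0  t=4,i=0
  ....# -> .   bit 1 = 0  t=5,i=4
  ..... -> .   bit 0 = 0  t=7,i=13
  bits 10001101000111011111000001101000 = 2367549544

2367549544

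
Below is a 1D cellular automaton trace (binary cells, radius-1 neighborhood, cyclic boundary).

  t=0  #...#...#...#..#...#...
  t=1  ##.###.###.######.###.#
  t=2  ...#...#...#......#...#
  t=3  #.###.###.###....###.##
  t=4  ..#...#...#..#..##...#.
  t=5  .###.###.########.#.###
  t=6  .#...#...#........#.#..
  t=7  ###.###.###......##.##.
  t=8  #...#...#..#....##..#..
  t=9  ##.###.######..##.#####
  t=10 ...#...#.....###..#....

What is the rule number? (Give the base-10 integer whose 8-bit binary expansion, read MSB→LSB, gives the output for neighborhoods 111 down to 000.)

  ###|.  b7=0 t=1,i=0
  ##.|.  b6=0 t=1,i=1
  #.#|.  b5=0 t=1,i=2
  #..|#  b4=1 t=0,i=1
  .##|#  b3=1 t=1,i=3
  .#.|#  b2=1 t=0,i=0
  ..#|#  b1=1 t=0,i=3
  ...|.  b0=0 t=0,i=2
  bits 00011110 = 30

30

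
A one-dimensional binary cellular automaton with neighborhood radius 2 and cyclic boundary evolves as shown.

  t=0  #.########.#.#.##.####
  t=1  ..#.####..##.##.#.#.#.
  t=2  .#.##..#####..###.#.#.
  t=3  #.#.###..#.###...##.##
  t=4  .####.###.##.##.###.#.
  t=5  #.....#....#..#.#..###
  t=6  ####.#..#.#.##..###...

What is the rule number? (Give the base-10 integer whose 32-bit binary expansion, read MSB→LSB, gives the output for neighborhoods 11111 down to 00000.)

  nb #####: next=#  (t=0,i=4, bit31=1)
  nb ####.: next=.  (t=0,i=8, bit30=0)
  nb ###.#: next=.  (t=0,i=0, bit29=0)
  nb ###..: next=#  (t=1,i=7, bit28=1)
  nb ##.##: next=.  (t=0,i=1, bit27=0)
  nb ##.#.: next=#  (t=0,i=10, bit26=1)
  nb ##..#: next=#  (t=1,i=8, bit25=1)
  nb ##...: next=#  (t=3,i=14, bit24=1)
  nb #.###: next=#  (t=0,i=2, bit23=1)
  nb #.##.: next=.  (t=0,i=15, bit22=0)
  nb #.#.#: next=#  (t=0,i=11, bit21=1)
  nb #.#..: next=#  (t=1,i=20, bit20=1)
  nb #..##: next=#  (t=1,i=9, bit19=1)
  nb #..#.: next=#  (t=2,i=0, bit18=1)
  nb #...#: next=.  (t=1,i=0, bit17=0)
  nb #....: next=#  (t=5,i=2, bit16=1)
  nb .####: next=.  (t=0,i=3, bit15=0)
  nb .###.: next=.  (t=2,i=15, bit14=0)
  nb .##.#: next=#  (t=0,i=16, bit13=1)
  nb .##..: next=#  (t=2,i=4, bit12=1)
  nb .#.##: next=#  (t=0,i=14, bit11=1)
  nb .#.#.: next=.  (t=0,i=12, bit10=0)
  nb .#..#: next=#  (t=2,i=21, bit9=1)
  nb .#...: next=.  (t=1,i=21, bit8=0)
  nb ..###: next=.  (t=2,i=7, bit7=0)
  nb ..##.: next=#  (t=1,i=10, bit6=1)
  nb ..#.#: next=.  (t=1,i=2, bit5=0)
  nb ..#..: next=.  (t=5,i=6, bit4=0)
  nb ...##: next=#  (t=3,i=16, bit3=1)
  nb ...#.: next=#  (t=1,i=1, bit2=1)
  nb ....#: next=.  (t=5,i=4, bit1=0)
  nb .....: next=#  (t=5,i=3, bit0=1)
  bits 10010111101111010011101001001101 = 2545760845

2545760845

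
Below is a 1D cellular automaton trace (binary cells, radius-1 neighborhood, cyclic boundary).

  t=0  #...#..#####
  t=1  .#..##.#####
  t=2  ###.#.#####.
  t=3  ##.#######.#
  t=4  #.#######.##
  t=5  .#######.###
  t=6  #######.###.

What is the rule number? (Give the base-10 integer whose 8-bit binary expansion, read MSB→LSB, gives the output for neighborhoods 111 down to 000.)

  ### -> #   bit 7 = 1  t=0,i=8
  ##. -> .   bit 6 = 0  t=0,i=0
  #.# -> #   bit 5 = 1  t=1,i=0
  #.. -> #   bit 4 = 1  t=0,i=1
  .## -> #   bit 3 = 1  t=0,i=7
  .#. -> #   bit 2 = 1  t=0,i=4
  ..# -> .   bit 1 = 0  t=0,i=3
  ... -> .   bit 0 = 0  t=0,i=2
  bits 10111100 = 188

188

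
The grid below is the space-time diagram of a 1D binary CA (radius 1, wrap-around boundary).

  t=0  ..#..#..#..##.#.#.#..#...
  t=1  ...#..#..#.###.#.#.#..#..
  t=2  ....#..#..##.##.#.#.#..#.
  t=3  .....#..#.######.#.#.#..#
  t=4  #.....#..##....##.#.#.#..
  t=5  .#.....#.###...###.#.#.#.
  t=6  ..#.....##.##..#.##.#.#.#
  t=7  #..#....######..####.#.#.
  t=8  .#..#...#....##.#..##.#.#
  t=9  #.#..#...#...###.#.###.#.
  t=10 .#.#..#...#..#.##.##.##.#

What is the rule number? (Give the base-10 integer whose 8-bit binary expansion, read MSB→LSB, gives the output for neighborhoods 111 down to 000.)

120

  ###|.  b7=0 t=1,i=12
  ##.|#  b6=1 t=0,i=12
  #.#|#  b5=1 t=0,i=13
  #..|#  b4=1 t=0,i=3
  .##|#  b3=1 t=0,i=11
  .#.|.  b2=0 t=0,i=2
  ..#|.  b1=0 t=0,i=1
  ...|.  b0=0 t=0,i=0
  bits 01111000 = 120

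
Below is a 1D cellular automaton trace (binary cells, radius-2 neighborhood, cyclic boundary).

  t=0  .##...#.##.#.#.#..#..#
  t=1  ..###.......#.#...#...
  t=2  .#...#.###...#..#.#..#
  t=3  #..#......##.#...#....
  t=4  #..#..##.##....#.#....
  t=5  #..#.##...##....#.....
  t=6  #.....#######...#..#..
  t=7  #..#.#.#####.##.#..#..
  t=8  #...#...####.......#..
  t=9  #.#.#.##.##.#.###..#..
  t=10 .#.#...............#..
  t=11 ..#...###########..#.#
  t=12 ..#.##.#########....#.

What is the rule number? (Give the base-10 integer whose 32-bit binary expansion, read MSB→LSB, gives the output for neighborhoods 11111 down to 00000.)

3775566937

  nb #####: next=#  (t=6,i=8, bit31=1)
  nb ####.: next=#  (t=6,i=11, bit30=1)
  nb ###.#: next=#  (t=7,i=11, bit29=1)
  nb ###..: next=.  (t=1,i=4, bit28=0)
  nb ##.##: next=.  (t=4,i=8, bit27=0)
  nb ##.#.: next=.  (t=0,i=10, bit26=0)
  nb ##..#: next=.  (t=9,i=17, bit25=0)
  nb ##...: next=#  (t=0,i=3, bit24=1)
  nb #.###: next=.  (t=2,i=7, bit23=0)
  nb #.##.: next=.  (t=0,i=1, bit22=0)
  nb #.#.#: next=.  (t=0,i=11, bit21=0)
  nb #.#..: next=.  (t=0,i=15, bit20=0)
  nb #..##: next=#  (t=4,i=5, bit19=1)
  nb #..#.: next=.  (t=0,i=17, bit18=0)
  nb #...#: next=#  (t=0,i=4, bit17=1)
  nb #....: next=.  (t=1,i=6, bit16=0)
  nb .####: next=#  (t=6,i=7, bit15=1)
  nb .###.: next=.  (t=1,i=3, bit14=0)
  nb .##.#: next=.  (t=0,i=9, bit13=0)
  nb .##..: next=#  (t=0,i=2, bit12=1)
  nb .#.##: next=.  (t=0,i=0, bit11=0)
  nb .#.#.: next=#  (t=0,i=12, bit10=1)
  nb .#..#: next=.  (t=0,i=16, bit9=0)
  nb .#...: next=.  (t=1,i=15, bit8=0)
  nb ..###: next=.  (t=1,i=2, bit7=0)
  nb ..##.: next=#  (t=3,i=10, bit6=1)
  nb ..#.#: next=.  (t=0,i=6, bit5=0)
  nb ..#..: next=#  (t=0,i=18, bit4=1)
  nb ...##: next=#  (t=1,i=1, bit3=1)
  nb ...#.: next=.  (t=0,i=5, bit2=0)
  nb ....#: next=.  (t=1,i=0, bit1=0)
  nb .....: next=#  (t=1,i=7, bit0=1)
  bits 11100001000010101001010001011001 = 3775566937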